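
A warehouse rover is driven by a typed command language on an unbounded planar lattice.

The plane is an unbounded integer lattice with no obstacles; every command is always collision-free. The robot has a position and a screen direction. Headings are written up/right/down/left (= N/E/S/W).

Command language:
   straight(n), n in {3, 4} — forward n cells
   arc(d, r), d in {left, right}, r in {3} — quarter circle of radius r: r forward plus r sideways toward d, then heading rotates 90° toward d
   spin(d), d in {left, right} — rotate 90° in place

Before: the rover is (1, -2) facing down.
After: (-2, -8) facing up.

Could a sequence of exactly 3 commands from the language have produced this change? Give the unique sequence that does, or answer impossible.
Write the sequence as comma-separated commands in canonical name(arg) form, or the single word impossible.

key: order matters: swapping straight(3) and spin(right) lands elsewhere
t0: (1, -2) facing down
[1] after straight(3): (1, -5) facing down
[2] after arc(right, 3): (-2, -8) facing left
[3] after spin(right): (-2, -8) facing up
no rival 3-sequence matches.

straight(3), arc(right, 3), spin(right)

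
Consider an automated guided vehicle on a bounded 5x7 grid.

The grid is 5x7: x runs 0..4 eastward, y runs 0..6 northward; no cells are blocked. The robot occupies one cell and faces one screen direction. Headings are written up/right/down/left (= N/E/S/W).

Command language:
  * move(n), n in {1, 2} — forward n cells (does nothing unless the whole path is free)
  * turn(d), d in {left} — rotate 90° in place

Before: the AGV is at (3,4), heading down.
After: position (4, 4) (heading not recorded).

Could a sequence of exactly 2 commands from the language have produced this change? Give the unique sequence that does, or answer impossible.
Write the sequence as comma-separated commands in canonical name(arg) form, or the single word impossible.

key: running move(1) before turn(left) would end elsewhere — order is forced
begin: at (3,4), heading down
step 1 (turn(left)): at (3,4), heading right
step 2 (move(1)): at (4,4), heading right
no rival 2-sequence matches.

turn(left), move(1)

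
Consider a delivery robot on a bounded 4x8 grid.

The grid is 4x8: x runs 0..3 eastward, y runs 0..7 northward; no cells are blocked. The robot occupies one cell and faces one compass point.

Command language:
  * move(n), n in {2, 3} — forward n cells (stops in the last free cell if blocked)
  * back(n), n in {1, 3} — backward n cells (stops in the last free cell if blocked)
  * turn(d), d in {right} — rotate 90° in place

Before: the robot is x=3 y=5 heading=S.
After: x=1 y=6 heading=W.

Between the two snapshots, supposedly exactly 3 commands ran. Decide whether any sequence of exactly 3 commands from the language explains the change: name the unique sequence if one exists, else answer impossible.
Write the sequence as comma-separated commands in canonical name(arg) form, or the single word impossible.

back(1), turn(right), move(2)

key: order matters: swapping back(1) and move(2) lands elsewhere
initial: x=3 y=5 heading=S
[1] after back(1): x=3 y=6 heading=S
[2] after turn(right): x=3 y=6 heading=W
[3] after move(2): x=1 y=6 heading=W
all 125 alternatives checked — unique.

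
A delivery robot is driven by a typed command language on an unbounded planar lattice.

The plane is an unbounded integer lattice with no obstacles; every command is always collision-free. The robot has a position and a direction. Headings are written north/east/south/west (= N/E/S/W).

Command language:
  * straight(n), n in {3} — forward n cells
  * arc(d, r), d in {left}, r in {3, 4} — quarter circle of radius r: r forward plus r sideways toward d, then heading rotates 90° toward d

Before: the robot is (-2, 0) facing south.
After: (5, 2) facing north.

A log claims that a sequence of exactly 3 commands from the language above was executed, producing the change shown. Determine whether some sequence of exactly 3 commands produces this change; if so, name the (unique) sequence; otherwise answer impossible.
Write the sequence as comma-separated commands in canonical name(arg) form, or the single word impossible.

key: position moved to (5,2) AND the heading swung to N — translation plus rotation needed
t0: (-2, 0) facing south
[1] after arc(left, 4): (2, -4) facing east
[2] after arc(left, 3): (5, -1) facing north
[3] after straight(3): (5, 2) facing north
all 27 alternatives checked — unique.

arc(left, 4), arc(left, 3), straight(3)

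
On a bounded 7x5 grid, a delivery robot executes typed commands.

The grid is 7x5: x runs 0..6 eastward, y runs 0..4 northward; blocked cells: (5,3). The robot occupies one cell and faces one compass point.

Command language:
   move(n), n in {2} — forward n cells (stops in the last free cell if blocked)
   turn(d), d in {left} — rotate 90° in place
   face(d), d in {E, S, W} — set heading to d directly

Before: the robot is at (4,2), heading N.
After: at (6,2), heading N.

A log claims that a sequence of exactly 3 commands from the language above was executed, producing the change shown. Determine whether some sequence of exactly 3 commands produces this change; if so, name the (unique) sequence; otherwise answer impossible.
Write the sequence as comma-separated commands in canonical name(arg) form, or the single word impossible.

key: still facing N at the end — net rotation zero over 3 steps
begin: at (4,2), heading N
t=1 face(E) ⇒ at (4,2), heading E
t=2 move(2) ⇒ at (6,2), heading E
t=3 turn(left) ⇒ at (6,2), heading N
no other 3-command option fits: unique.

face(E), move(2), turn(left)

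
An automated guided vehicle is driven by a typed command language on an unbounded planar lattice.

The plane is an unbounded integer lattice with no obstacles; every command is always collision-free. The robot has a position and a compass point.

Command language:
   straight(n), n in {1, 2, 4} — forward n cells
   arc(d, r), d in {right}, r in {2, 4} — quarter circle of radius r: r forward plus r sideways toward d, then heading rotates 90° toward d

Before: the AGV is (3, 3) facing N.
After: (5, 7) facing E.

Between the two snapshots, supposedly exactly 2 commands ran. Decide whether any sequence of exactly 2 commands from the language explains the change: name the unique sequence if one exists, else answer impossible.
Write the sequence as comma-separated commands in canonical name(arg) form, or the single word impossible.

key: position moved to (5,7) AND the heading swung to E — translation plus rotation needed
begin: (3, 3) facing N
t=1 straight(2) ⇒ (3, 5) facing N
t=2 arc(right, 2) ⇒ (5, 7) facing E
no other 2-command option fits: unique.

straight(2), arc(right, 2)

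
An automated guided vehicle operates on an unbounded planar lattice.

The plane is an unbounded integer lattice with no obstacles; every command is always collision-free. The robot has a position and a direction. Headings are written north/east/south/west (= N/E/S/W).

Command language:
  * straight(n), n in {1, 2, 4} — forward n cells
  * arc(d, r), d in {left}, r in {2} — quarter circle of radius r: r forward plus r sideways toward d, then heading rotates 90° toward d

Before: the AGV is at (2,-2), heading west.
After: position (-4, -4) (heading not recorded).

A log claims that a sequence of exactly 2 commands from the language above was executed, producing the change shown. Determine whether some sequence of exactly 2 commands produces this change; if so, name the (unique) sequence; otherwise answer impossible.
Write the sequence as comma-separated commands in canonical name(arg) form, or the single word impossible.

straight(4), arc(left, 2)

key: order matters: swapping straight(4) and arc(left, 2) lands elsewhere
t0: at (2,-2), heading west
step 1 (straight(4)): at (-2,-2), heading west
step 2 (arc(left, 2)): at (-4,-4), heading south
no rival 2-sequence matches.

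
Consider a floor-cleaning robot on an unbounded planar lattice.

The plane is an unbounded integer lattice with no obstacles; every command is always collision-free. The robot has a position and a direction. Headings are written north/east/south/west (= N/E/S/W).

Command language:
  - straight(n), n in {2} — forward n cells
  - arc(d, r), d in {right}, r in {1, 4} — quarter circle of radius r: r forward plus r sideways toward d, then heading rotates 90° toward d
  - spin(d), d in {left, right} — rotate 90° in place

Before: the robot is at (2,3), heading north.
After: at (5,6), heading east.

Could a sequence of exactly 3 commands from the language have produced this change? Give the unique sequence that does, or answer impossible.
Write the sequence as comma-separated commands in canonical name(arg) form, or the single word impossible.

key: cell and facing (now E) both changed — the 3 commands mix motion and turning
initial: at (2,3), heading north
1. straight(2) → at (2,5), heading north
2. arc(right, 1) → at (3,6), heading east
3. straight(2) → at (5,6), heading east
no other 3-command option fits: unique.

straight(2), arc(right, 1), straight(2)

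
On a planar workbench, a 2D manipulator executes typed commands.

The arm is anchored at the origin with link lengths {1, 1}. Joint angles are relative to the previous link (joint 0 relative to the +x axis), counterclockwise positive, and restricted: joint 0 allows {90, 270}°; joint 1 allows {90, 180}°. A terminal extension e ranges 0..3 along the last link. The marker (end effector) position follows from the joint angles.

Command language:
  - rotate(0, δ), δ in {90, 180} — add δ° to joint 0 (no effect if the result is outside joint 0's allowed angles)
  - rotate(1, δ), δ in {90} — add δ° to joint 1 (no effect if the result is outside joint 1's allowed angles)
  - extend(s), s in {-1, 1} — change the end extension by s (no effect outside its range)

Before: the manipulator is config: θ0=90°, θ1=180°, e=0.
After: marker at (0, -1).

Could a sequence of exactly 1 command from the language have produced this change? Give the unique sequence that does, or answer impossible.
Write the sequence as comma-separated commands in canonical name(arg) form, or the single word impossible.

extend(1)

start: config: θ0=90°, θ1=180°, e=0
step 1 (extend(1)): config: θ0=90°, θ1=180°, e=1
no rival 1-sequence matches.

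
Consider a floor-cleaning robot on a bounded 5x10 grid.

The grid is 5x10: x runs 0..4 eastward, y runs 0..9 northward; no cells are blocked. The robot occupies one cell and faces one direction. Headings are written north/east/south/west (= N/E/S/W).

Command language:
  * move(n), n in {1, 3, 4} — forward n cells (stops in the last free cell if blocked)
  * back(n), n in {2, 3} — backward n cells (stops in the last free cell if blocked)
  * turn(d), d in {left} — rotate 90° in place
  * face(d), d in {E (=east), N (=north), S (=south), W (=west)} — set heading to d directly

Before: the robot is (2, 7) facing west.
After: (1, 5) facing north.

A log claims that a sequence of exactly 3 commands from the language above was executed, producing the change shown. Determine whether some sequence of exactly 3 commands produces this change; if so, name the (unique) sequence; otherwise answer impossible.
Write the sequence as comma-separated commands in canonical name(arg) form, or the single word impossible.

move(1), face(N), back(2)

key: running back(2) before move(1) would end elsewhere — order is forced
start: (2, 7) facing west
1. move(1) → (1, 7) facing west
2. face(N) → (1, 7) facing north
3. back(2) → (1, 5) facing north
uniquely the one of 1000 3-step routes that fits.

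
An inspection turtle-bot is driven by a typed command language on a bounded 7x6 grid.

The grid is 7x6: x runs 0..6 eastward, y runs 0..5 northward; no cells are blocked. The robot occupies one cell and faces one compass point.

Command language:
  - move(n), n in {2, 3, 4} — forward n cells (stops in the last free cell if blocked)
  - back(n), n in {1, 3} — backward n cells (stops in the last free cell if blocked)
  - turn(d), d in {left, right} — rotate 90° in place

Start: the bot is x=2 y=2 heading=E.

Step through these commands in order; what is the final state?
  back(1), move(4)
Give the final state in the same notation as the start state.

from: x=2 y=2 heading=E
step 1 (back(1)): x=1 y=2 heading=E
step 2 (move(4)): x=5 y=2 heading=E

x=5 y=2 heading=E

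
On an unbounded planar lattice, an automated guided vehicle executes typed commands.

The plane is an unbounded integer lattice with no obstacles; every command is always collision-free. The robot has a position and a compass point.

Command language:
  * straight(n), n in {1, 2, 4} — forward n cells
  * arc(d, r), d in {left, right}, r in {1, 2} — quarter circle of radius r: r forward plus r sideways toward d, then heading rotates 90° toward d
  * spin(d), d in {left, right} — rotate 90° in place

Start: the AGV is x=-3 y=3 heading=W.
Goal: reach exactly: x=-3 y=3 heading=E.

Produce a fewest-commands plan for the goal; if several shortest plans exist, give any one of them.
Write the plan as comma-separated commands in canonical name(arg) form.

spin(left), spin(left)

initial: x=-3 y=3 heading=W
1. spin(left) → x=-3 y=3 heading=S
2. spin(left) → x=-3 y=3 heading=E
minimal: 2 command(s), checked below 2.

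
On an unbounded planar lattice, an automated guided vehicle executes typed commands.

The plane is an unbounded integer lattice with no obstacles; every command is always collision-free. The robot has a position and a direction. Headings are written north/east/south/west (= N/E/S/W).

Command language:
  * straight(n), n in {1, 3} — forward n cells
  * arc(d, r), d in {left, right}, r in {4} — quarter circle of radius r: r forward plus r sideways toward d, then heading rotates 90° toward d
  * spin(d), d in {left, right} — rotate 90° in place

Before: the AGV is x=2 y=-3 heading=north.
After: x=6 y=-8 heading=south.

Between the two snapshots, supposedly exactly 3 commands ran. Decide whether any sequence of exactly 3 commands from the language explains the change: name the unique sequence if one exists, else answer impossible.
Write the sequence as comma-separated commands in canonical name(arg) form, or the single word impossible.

spin(right), arc(right, 4), straight(1)

key: position moved to (6,-8) AND the heading swung to S — translation plus rotation needed
t0: x=2 y=-3 heading=north
t=1 spin(right) ⇒ x=2 y=-3 heading=east
t=2 arc(right, 4) ⇒ x=6 y=-7 heading=south
t=3 straight(1) ⇒ x=6 y=-8 heading=south
no rival 3-sequence matches.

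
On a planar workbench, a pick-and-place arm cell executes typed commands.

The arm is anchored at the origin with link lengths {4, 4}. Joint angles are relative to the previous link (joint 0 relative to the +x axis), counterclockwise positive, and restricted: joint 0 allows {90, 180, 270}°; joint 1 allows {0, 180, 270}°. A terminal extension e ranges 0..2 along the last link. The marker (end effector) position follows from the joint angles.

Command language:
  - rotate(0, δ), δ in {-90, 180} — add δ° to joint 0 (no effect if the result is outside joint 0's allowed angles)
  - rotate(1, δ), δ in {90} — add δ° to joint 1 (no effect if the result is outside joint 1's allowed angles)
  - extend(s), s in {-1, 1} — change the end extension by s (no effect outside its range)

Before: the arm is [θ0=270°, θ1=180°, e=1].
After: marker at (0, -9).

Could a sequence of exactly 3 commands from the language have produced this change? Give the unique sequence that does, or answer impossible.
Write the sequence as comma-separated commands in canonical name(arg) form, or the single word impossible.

t0: [θ0=270°, θ1=180°, e=1]
t=1 rotate(1, 90) ⇒ [θ0=270°, θ1=270°, e=1]
t=2 rotate(1, 90) ⇒ [θ0=270°, θ1=0°, e=1]
t=3 rotate(1, 90) ⇒ [θ0=270°, θ1=0°, e=1]
no other 3-command option fits: unique.

rotate(1, 90), rotate(1, 90), rotate(1, 90)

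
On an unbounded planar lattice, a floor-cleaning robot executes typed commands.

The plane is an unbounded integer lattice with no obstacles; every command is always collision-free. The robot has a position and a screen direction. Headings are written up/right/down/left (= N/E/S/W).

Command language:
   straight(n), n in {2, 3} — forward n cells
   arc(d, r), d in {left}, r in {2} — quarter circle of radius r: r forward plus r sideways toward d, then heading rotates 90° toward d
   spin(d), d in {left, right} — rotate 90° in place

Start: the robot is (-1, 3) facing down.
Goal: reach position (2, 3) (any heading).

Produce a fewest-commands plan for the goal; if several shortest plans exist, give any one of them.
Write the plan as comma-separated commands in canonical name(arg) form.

spin(left), straight(3)

begin: (-1, 3) facing down
1. spin(left) → (-1, 3) facing right
2. straight(3) → (2, 3) facing right
shorter routes all fall short; 2 is best.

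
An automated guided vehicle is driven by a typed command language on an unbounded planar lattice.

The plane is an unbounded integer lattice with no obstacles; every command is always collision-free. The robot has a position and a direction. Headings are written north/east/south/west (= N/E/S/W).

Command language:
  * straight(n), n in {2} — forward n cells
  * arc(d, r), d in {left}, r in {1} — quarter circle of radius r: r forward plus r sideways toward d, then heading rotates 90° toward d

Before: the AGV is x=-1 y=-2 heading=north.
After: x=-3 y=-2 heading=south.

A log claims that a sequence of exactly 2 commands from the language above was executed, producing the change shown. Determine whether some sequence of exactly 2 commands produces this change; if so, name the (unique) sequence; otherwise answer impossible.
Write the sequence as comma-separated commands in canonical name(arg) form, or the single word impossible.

arc(left, 1), arc(left, 1)

key: position moved to (-3,-2) AND the heading swung to S — translation plus rotation needed
start: x=-1 y=-2 heading=north
[1] after arc(left, 1): x=-2 y=-1 heading=west
[2] after arc(left, 1): x=-3 y=-2 heading=south
no rival 2-sequence matches.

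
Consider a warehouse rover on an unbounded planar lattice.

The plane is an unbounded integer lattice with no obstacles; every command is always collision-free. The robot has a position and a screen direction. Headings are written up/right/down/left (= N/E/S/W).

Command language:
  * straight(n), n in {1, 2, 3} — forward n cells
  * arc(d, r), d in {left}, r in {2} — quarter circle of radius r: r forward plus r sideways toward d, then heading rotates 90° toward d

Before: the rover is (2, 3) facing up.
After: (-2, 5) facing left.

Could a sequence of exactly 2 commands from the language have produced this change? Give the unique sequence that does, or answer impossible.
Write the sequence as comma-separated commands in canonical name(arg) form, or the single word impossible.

key: position moved to (-2,5) AND the heading swung to W — translation plus rotation needed
begin: (2, 3) facing up
1. arc(left, 2) → (0, 5) facing left
2. straight(2) → (-2, 5) facing left
no other 2-command option fits: unique.

arc(left, 2), straight(2)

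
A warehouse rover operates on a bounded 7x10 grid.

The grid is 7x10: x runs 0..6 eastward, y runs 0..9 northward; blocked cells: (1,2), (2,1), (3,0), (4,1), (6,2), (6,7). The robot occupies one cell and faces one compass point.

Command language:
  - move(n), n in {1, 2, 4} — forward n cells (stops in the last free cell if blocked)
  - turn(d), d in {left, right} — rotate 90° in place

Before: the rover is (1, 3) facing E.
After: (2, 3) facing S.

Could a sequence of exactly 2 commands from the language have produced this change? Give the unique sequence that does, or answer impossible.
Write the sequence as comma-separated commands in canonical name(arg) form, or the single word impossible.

key: position moved to (2,3) AND the heading swung to S — translation plus rotation needed
t0: (1, 3) facing E
1. move(1) → (2, 3) facing E
2. turn(right) → (2, 3) facing S
all 25 alternatives checked — unique.

move(1), turn(right)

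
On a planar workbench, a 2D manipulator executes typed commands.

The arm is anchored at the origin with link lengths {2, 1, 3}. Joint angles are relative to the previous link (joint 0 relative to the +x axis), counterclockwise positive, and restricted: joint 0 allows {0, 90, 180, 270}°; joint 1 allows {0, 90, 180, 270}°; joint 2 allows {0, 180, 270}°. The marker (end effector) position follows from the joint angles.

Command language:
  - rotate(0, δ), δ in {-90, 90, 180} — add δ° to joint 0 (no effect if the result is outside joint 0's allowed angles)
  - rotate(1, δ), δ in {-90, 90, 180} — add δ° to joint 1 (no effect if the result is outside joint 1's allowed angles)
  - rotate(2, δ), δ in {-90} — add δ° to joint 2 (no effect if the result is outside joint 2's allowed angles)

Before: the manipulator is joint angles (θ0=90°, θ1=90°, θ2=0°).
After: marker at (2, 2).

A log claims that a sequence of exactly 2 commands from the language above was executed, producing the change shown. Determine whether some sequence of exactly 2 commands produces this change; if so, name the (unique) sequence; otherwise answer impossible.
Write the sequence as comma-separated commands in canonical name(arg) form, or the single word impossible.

rotate(2, -90), rotate(2, -90)

initial: joint angles (θ0=90°, θ1=90°, θ2=0°)
[1] after rotate(2, -90): joint angles (θ0=90°, θ1=90°, θ2=270°)
[2] after rotate(2, -90): joint angles (θ0=90°, θ1=90°, θ2=180°)
no other 2-command option fits: unique.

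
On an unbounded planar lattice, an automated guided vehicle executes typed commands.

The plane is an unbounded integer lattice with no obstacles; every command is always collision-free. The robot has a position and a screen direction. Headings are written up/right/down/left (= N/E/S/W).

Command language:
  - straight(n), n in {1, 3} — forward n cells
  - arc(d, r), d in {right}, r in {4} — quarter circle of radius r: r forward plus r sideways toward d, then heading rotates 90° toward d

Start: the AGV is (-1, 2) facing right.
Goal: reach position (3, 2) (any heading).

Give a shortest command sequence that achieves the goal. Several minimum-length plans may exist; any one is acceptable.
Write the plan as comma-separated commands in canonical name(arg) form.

from: (-1, 2) facing right
1. straight(1) → (0, 2) facing right
2. straight(3) → (3, 2) facing right
no 1-step plan works, so 2 is optimal.

straight(1), straight(3)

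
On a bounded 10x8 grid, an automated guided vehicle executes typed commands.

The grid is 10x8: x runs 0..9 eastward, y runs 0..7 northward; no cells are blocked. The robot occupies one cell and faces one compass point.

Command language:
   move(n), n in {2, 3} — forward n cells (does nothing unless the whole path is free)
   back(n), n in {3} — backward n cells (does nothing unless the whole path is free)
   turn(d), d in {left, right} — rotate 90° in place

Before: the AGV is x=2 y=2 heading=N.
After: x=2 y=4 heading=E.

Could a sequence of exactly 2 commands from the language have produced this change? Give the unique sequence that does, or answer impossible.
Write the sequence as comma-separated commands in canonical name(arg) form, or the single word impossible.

move(2), turn(right)

key: order matters: swapping move(2) and turn(right) lands elsewhere
t0: x=2 y=2 heading=N
1. move(2) → x=2 y=4 heading=N
2. turn(right) → x=2 y=4 heading=E
uniquely the one of 25 2-step routes that fits.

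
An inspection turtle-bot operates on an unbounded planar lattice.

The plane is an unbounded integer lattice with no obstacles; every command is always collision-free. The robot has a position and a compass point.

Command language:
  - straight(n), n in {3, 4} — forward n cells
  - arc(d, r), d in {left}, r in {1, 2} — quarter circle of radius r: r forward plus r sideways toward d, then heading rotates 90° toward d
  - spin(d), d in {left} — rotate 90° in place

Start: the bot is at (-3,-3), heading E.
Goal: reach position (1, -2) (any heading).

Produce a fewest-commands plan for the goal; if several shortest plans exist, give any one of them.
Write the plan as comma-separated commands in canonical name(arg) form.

straight(3), arc(left, 1)

from: at (-3,-3), heading E
t=1 straight(3) ⇒ at (0,-3), heading E
t=2 arc(left, 1) ⇒ at (1,-2), heading N
minimal: 2 command(s), checked below 2.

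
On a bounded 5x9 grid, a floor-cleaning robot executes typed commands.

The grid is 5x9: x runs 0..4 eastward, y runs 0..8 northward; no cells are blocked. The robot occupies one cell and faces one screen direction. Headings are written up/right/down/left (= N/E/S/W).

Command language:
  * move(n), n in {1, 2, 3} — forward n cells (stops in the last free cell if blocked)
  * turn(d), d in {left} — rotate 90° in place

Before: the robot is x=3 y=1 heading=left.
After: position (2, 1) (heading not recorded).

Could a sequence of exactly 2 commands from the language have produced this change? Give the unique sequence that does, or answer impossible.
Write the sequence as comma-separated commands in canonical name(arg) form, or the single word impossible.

move(1), turn(left)

key: order matters: swapping move(1) and turn(left) lands elsewhere
from: x=3 y=1 heading=left
1. move(1) → x=2 y=1 heading=left
2. turn(left) → x=2 y=1 heading=down
no rival 2-sequence matches.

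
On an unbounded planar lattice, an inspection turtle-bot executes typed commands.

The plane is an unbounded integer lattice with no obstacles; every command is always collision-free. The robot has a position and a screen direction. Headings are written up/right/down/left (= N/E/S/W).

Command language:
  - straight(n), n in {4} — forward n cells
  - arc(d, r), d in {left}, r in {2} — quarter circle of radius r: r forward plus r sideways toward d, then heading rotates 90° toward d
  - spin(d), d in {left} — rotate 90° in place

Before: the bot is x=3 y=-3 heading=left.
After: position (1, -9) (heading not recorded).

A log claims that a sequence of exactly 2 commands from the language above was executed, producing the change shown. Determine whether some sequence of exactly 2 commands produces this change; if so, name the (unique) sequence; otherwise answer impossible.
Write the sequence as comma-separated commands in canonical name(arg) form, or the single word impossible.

arc(left, 2), straight(4)

key: running straight(4) before arc(left, 2) would end elsewhere — order is forced
initial: x=3 y=-3 heading=left
1. arc(left, 2) → x=1 y=-5 heading=down
2. straight(4) → x=1 y=-9 heading=down
no other 2-command option fits: unique.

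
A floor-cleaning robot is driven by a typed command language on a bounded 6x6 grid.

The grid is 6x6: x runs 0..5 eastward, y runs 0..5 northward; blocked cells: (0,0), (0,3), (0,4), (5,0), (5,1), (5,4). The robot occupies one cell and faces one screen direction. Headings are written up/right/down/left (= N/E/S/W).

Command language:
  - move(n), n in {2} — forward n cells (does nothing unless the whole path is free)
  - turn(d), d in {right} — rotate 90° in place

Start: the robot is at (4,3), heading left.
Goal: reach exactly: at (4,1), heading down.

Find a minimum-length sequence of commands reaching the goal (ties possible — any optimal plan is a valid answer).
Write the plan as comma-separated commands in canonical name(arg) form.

turn(right), turn(right), turn(right), move(2)

t0: at (4,3), heading left
step 1 (turn(right)): at (4,3), heading up
step 2 (turn(right)): at (4,3), heading right
step 3 (turn(right)): at (4,3), heading down
step 4 (move(2)): at (4,1), heading down
shorter routes all fall short; 4 is best.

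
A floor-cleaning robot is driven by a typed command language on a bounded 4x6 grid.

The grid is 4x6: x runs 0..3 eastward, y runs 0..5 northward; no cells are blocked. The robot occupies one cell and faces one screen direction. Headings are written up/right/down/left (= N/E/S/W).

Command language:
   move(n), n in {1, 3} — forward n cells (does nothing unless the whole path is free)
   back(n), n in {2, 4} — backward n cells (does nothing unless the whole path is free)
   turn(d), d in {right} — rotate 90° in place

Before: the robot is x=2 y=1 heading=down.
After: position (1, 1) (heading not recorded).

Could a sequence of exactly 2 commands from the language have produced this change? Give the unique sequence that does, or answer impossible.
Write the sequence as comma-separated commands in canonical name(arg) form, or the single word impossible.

key: running move(1) before turn(right) would end elsewhere — order is forced
t0: x=2 y=1 heading=down
t=1 turn(right) ⇒ x=2 y=1 heading=left
t=2 move(1) ⇒ x=1 y=1 heading=left
no rival 2-sequence matches.

turn(right), move(1)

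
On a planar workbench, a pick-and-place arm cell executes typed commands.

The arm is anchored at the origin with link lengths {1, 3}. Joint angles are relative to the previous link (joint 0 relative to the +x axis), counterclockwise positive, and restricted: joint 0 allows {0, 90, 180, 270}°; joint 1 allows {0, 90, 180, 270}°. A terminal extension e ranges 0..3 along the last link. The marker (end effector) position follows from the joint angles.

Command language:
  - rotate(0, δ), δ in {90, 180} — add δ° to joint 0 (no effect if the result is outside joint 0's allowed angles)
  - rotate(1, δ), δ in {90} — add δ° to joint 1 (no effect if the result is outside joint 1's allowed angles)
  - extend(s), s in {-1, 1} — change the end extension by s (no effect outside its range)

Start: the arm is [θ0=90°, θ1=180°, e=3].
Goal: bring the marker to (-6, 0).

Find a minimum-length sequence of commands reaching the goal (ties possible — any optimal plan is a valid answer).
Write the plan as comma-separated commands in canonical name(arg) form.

from: [θ0=90°, θ1=180°, e=3]
[1] after rotate(1, 90): [θ0=90°, θ1=270°, e=3]
[2] after rotate(1, 90): [θ0=90°, θ1=0°, e=3]
[3] after rotate(0, 90): [θ0=180°, θ1=0°, e=3]
[4] after extend(-1): [θ0=180°, θ1=0°, e=2]
no 3-step plan works, so 4 is optimal.

rotate(1, 90), rotate(1, 90), rotate(0, 90), extend(-1)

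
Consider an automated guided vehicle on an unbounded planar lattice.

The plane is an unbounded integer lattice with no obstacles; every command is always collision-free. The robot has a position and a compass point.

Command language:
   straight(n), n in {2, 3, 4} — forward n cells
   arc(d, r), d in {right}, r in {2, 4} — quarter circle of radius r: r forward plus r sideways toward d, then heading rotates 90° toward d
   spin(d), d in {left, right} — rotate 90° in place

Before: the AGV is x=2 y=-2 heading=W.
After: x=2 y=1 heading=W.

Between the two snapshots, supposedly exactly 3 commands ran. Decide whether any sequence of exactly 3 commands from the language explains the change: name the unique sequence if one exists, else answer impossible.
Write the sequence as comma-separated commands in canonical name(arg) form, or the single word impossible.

spin(right), straight(3), spin(left)

key: still facing W at the end — net rotation zero over 3 steps
initial: x=2 y=-2 heading=W
1. spin(right) → x=2 y=-2 heading=N
2. straight(3) → x=2 y=1 heading=N
3. spin(left) → x=2 y=1 heading=W
uniquely the one of 343 3-step routes that fits.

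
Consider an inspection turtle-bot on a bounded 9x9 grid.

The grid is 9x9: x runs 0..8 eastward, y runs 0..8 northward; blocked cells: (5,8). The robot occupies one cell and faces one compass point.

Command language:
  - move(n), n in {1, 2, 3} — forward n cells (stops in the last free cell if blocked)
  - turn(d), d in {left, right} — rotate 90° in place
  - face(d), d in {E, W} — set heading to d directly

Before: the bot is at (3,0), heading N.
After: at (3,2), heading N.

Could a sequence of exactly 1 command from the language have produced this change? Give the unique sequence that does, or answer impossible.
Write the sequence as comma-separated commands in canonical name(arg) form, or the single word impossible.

key: still facing N — the one step turns nothing
begin: at (3,0), heading N
step 1 (move(2)): at (3,2), heading N
no other 1-command option fits: unique.

move(2)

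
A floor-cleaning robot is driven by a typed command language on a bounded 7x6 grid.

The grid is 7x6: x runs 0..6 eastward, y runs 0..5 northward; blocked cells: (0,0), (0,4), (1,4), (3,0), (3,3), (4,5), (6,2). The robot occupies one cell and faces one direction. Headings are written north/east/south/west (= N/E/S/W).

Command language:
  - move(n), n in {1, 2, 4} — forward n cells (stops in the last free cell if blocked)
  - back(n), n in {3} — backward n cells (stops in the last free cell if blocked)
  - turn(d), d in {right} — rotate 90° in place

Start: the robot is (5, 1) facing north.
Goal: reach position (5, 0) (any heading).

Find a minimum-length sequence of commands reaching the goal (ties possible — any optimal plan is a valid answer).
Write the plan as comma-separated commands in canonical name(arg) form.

t0: (5, 1) facing north
1. back(3) → (5, 0) facing north
nothing shorter than 1 reaches the goal.

back(3)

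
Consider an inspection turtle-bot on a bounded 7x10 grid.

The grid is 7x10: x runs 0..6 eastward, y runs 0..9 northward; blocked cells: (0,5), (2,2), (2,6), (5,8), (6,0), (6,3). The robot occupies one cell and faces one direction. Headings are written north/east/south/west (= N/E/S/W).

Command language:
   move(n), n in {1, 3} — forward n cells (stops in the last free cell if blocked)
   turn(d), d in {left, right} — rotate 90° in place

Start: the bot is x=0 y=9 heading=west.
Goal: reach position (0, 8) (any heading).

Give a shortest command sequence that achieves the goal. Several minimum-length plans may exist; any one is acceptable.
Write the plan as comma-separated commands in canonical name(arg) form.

initial: x=0 y=9 heading=west
t=1 turn(left) ⇒ x=0 y=9 heading=south
t=2 move(1) ⇒ x=0 y=8 heading=south
minimal: 2 command(s), checked below 2.

turn(left), move(1)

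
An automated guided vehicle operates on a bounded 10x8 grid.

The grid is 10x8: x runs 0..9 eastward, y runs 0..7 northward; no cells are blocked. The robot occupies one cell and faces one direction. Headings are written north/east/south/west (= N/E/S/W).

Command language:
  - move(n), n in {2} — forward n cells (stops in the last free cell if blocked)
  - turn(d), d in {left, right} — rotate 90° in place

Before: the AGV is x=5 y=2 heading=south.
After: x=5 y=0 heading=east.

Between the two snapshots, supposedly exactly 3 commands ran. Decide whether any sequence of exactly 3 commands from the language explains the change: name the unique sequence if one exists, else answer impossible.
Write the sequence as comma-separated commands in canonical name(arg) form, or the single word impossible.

key: order matters: swapping move(2) and turn(left) lands elsewhere
initial: x=5 y=2 heading=south
t=1 move(2) ⇒ x=5 y=0 heading=south
t=2 move(2) ⇒ x=5 y=0 heading=south
t=3 turn(left) ⇒ x=5 y=0 heading=east
all 27 alternatives checked — unique.

move(2), move(2), turn(left)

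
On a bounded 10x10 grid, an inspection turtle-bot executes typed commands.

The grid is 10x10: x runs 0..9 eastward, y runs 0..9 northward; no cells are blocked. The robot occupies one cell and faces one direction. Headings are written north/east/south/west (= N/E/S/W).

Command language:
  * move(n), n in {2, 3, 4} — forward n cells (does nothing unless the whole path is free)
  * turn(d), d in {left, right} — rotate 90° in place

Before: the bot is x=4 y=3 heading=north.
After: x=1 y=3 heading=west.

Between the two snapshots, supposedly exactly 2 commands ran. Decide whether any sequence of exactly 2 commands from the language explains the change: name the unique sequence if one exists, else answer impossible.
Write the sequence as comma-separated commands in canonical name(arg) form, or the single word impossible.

key: order matters: swapping turn(left) and move(3) lands elsewhere
begin: x=4 y=3 heading=north
step 1 (turn(left)): x=4 y=3 heading=west
step 2 (move(3)): x=1 y=3 heading=west
all 25 alternatives checked — unique.

turn(left), move(3)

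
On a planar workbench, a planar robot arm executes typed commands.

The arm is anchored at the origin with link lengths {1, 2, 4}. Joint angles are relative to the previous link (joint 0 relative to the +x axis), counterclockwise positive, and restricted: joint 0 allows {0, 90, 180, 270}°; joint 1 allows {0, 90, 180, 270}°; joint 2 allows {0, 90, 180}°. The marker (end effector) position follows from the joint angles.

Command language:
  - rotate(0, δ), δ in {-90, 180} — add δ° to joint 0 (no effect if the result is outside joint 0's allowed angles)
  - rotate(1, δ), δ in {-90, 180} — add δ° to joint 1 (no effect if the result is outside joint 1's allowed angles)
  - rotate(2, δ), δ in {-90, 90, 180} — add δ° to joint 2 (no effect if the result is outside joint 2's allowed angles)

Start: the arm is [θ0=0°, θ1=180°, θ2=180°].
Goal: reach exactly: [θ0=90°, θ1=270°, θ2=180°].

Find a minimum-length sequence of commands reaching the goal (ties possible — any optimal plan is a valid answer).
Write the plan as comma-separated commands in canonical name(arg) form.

from: [θ0=0°, θ1=180°, θ2=180°]
1. rotate(1, 180) → [θ0=0°, θ1=0°, θ2=180°]
2. rotate(1, -90) → [θ0=0°, θ1=270°, θ2=180°]
3. rotate(0, 180) → [θ0=180°, θ1=270°, θ2=180°]
4. rotate(0, -90) → [θ0=90°, θ1=270°, θ2=180°]
nothing shorter than 4 reaches the goal.

rotate(1, 180), rotate(1, -90), rotate(0, 180), rotate(0, -90)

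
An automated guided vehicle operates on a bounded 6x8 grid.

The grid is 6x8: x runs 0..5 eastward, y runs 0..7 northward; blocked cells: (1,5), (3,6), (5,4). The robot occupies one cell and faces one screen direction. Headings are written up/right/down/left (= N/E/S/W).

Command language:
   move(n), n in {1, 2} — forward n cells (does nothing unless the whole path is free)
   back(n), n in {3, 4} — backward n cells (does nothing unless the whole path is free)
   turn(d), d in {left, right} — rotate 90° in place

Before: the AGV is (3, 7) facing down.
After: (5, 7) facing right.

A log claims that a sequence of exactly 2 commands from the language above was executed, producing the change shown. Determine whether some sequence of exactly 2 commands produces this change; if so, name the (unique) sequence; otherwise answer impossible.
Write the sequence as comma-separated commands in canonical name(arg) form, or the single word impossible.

turn(left), move(2)

key: position moved to (5,7) AND the heading swung to E — translation plus rotation needed
start: (3, 7) facing down
1. turn(left) → (3, 7) facing right
2. move(2) → (5, 7) facing right
all 36 alternatives checked — unique.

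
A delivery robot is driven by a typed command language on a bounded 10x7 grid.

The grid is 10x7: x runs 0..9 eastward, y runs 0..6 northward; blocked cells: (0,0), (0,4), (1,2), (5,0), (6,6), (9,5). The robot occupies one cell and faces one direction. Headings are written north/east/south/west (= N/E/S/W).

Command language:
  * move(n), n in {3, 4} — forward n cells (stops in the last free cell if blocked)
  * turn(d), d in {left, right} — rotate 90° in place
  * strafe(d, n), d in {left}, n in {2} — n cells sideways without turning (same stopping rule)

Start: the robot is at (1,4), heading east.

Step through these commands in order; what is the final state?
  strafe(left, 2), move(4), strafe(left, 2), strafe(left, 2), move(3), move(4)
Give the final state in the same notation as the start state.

at (5,6), heading east

start: at (1,4), heading east
step 1 (strafe(left, 2)): at (1,6), heading east
step 2 (move(4)): at (5,6), heading east
step 3 (strafe(left, 2)): at (5,6), heading east
step 4 (strafe(left, 2)): at (5,6), heading east
step 5 (move(3)): at (5,6), heading east
step 6 (move(4)): at (5,6), heading east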